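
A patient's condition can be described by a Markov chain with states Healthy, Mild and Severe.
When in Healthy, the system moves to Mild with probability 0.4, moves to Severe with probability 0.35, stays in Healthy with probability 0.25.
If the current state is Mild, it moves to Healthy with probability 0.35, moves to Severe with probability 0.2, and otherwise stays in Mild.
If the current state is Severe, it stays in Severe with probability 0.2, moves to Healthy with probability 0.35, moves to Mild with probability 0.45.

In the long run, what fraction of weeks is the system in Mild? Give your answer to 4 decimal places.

Let the stationary distribution be π with π = πP and π_1 + π_2 + π_3 = 1.
π_1 = 0.25·π_1 + 0.35·π_2 + 0.35·π_3
π_2 = 0.4·π_1 + 0.45·π_2 + 0.45·π_3
Solving with the normalization constraint gives π = (0.3182, 0.4341, 0.2477).
So the stationary probability of Mild is 0.4341.

0.4341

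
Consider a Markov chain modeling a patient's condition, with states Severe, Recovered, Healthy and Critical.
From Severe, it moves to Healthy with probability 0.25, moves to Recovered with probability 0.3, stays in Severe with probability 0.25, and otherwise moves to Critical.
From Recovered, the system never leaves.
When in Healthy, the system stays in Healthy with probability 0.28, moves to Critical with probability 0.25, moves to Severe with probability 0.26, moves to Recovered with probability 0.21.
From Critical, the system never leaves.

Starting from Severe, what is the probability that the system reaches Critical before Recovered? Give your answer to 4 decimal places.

0.4347

Let h(s) be the probability of absorption at Critical starting from transient state s. Then h(Critical) = 1 and h(Recovered) = 0. By first-step analysis:
h(Severe) = 0.25·h(Severe) + 0.3·0 + 0.25·h(Healthy) + 0.2·1
h(Healthy) = 0.26·h(Severe) + 0.21·0 + 0.28·h(Healthy) + 0.25·1
Solving: h(Severe) = 0.4347, h(Healthy) = 0.5042.
Starting from Severe, the probability is 0.4347.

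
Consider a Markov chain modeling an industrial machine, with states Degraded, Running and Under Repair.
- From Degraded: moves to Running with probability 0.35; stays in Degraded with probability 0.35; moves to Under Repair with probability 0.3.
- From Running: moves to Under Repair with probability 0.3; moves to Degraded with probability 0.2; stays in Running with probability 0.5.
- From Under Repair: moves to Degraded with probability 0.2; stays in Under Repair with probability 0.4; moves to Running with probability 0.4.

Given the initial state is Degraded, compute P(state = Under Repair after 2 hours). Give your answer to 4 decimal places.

Sum over the intermediate state after 1 hour:
P = P(Degraded→Degraded)·P(Degraded→Under Repair) + P(Degraded→Running)·P(Running→Under Repair) + P(Degraded→Under Repair)·P(Under Repair→Under Repair)
  = 0.35×0.3 + 0.35×0.3 + 0.3×0.4
  = 0.1050 + 0.1050 + 0.1200 = 0.3300

0.3300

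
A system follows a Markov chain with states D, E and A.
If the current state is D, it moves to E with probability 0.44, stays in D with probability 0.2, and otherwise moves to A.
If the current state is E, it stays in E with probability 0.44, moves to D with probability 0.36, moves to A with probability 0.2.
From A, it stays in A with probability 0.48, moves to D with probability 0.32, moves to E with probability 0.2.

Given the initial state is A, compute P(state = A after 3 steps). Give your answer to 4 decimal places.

Propagate the distribution vector 3 steps from A.
After 0 steps: (0.0000, 0.0000, 1.0000)
After 1 step: (0.3200, 0.2000, 0.4800)
After 2 steps: (0.2896, 0.3248, 0.3856)
After 3 steps: (0.2982, 0.3475, 0.3543)
P(in A after 3 steps) = 0.3543

0.3543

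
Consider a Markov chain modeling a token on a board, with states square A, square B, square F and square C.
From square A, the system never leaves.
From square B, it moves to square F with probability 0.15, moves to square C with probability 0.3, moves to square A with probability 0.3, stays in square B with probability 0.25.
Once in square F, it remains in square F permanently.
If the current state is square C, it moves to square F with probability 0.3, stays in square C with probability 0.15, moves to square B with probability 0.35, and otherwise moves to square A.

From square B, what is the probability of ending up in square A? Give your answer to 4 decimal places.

0.5915

Let h(s) be the probability of absorption at square A starting from transient state s. Then h(square A) = 1 and h(square F) = 0. By first-step analysis:
h(square B) = 0.3·1 + 0.25·h(square B) + 0.15·0 + 0.3·h(square C)
h(square C) = 0.2·1 + 0.35·h(square B) + 0.3·0 + 0.15·h(square C)
Solving: h(square B) = 0.5915, h(square C) = 0.4789.
Starting from square B, the probability is 0.5915.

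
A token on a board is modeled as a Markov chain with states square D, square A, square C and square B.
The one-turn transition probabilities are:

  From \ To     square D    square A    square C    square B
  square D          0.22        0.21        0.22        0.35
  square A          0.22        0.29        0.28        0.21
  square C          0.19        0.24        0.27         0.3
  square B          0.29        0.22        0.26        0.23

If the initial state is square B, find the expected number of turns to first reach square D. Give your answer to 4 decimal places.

Let t(s) be the expected number of turns to first reach square D from state s, with t(square D) = 0. Conditioning on the first turn:
t(square A) = 1 + 0.29·t(square A) + 0.28·t(square C) + 0.21·t(square B)
t(square C) = 1 + 0.24·t(square A) + 0.27·t(square C) + 0.3·t(square B)
t(square B) = 1 + 0.22·t(square A) + 0.26·t(square C) + 0.23·t(square B)
Solving: t(square A) = 4.3749, t(square C) = 4.4768, t(square B) = 4.0603.
Expected turns from square B to square D: 4.0603.

4.0603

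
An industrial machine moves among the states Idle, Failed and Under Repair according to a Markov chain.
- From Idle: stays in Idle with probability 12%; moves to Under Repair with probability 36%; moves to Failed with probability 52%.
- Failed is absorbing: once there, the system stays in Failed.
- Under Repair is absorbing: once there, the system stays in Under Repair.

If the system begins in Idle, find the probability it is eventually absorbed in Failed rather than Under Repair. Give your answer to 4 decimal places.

0.5909

Let h(s) be the probability of absorption at Failed starting from transient state s. Then h(Failed) = 1 and h(Under Repair) = 0. By first-step analysis:
h(Idle) = 0.12·h(Idle) + 0.52·1 + 0.36·0
Solving: h(Idle) = 0.5909.
Starting from Idle, the probability is 0.5909.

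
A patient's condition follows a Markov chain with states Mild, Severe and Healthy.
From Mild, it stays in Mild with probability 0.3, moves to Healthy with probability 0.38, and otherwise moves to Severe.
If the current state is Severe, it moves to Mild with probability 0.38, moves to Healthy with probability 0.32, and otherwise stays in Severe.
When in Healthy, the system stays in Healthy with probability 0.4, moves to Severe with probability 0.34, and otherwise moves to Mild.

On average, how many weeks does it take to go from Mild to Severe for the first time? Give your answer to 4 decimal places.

3.0511

Let t(s) be the expected number of weeks to first reach Severe from state s, with t(Severe) = 0. Conditioning on the first week:
t(Mild) = 1 + 0.3·t(Mild) + 0.38·t(Healthy)
t(Healthy) = 1 + 0.26·t(Mild) + 0.4·t(Healthy)
Solving: t(Mild) = 3.0511, t(Healthy) = 2.9888.
Expected weeks from Mild to Severe: 3.0511.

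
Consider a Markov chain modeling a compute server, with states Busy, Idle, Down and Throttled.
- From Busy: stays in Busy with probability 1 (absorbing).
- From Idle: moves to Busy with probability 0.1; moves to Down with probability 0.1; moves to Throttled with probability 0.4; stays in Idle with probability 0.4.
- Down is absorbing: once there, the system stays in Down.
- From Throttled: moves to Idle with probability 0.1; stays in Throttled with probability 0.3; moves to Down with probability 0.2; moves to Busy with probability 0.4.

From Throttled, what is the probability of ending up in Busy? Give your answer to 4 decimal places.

Let h(s) be the probability of absorption at Busy starting from transient state s. Then h(Busy) = 1 and h(Down) = 0. By first-step analysis:
h(Idle) = 0.1·1 + 0.4·h(Idle) + 0.1·0 + 0.4·h(Throttled)
h(Throttled) = 0.4·1 + 0.1·h(Idle) + 0.2·0 + 0.3·h(Throttled)
Solving: h(Idle) = 0.6053, h(Throttled) = 0.6579.
Starting from Throttled, the probability is 0.6579.

0.6579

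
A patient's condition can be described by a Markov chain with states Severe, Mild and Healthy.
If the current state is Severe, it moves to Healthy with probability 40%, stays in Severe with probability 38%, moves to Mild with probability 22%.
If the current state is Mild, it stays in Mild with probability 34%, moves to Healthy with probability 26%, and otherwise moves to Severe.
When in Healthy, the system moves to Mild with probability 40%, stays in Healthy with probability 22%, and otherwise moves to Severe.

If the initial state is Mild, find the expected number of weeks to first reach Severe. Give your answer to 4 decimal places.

2.5316

Let t(s) be the expected number of weeks to first reach Severe from state s, with t(Severe) = 0. Conditioning on the first week:
t(Mild) = 1 + 0.34·t(Mild) + 0.26·t(Healthy)
t(Healthy) = 1 + 0.4·t(Mild) + 0.22·t(Healthy)
Solving: t(Mild) = 2.5316, t(Healthy) = 2.5803.
Expected weeks from Mild to Severe: 2.5316.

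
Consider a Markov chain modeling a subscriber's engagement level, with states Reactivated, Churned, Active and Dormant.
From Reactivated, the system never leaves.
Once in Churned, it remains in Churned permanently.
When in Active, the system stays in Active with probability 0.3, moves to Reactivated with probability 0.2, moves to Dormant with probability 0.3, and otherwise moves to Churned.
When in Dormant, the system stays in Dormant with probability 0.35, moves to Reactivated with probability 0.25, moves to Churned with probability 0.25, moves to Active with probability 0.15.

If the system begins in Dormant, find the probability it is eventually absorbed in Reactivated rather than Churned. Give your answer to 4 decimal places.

0.5000

Let h(s) be the probability of absorption at Reactivated starting from transient state s. Then h(Reactivated) = 1 and h(Churned) = 0. By first-step analysis:
h(Active) = 0.2·1 + 0.2·0 + 0.3·h(Active) + 0.3·h(Dormant)
h(Dormant) = 0.25·1 + 0.25·0 + 0.15·h(Active) + 0.35·h(Dormant)
Solving: h(Active) = 0.5000, h(Dormant) = 0.5000.
Starting from Dormant, the probability is 0.5000.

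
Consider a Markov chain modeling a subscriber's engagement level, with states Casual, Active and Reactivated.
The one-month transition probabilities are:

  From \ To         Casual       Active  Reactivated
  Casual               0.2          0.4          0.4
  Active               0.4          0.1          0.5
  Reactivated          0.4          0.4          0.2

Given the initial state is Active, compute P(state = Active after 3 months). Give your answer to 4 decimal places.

Propagate the distribution vector 3 months from Active.
After 0 months: (0.0000, 1.0000, 0.0000)
After 1 month: (0.4000, 0.1000, 0.5000)
After 2 months: (0.3200, 0.3700, 0.3100)
After 3 months: (0.3360, 0.2890, 0.3750)
P(in Active after 3 months) = 0.2890

0.2890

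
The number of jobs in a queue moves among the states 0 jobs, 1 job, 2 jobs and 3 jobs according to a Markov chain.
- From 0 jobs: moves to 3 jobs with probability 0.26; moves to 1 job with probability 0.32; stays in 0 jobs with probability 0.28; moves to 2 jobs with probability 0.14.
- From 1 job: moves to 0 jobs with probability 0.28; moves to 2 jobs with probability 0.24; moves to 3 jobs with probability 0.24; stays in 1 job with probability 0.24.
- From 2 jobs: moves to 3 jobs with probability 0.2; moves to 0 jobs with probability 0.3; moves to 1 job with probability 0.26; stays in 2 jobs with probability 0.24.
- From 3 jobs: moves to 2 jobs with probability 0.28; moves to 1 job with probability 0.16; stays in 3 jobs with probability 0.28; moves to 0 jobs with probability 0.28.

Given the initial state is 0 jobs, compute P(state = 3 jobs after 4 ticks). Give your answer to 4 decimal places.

Propagate the distribution vector 4 ticks from 0 jobs.
After 0 ticks: (1.0000, 0.0000, 0.0000, 0.0000)
After 1 tick: (0.2800, 0.3200, 0.1400, 0.2600)
After 2 ticks: (0.2828, 0.2444, 0.2224, 0.2504)
After 3 ticks: (0.2844, 0.2470, 0.2217, 0.2468)
After 4 ticks: (0.2844, 0.2474, 0.2214, 0.2467)
P(in 3 jobs after 4 ticks) = 0.2467

0.2467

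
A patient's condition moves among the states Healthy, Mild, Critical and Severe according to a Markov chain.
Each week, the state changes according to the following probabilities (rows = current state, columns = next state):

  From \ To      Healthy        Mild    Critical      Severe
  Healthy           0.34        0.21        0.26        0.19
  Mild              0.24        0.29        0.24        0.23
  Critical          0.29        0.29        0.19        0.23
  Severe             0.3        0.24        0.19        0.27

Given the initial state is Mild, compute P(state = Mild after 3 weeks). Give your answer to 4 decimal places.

Propagate the distribution vector 3 weeks from Mild.
After 0 weeks: (0.0000, 1.0000, 0.0000, 0.0000)
After 1 week: (0.2400, 0.2900, 0.2400, 0.2300)
After 2 weeks: (0.2898, 0.2593, 0.2213, 0.2296)
After 3 weeks: (0.2938, 0.2553, 0.2233, 0.2276)
P(in Mild after 3 weeks) = 0.2553

0.2553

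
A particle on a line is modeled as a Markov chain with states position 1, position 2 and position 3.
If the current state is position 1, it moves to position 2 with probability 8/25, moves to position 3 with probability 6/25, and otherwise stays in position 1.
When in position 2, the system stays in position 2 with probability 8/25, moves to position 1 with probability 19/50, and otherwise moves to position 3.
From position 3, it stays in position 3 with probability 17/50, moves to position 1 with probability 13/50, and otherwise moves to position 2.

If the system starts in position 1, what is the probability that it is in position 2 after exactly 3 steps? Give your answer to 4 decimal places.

0.3427

Propagate the distribution vector 3 steps from position 1.
After 0 steps: (1.0000, 0.0000, 0.0000)
After 1 step: (0.4400, 0.3200, 0.2400)
After 2 steps: (0.3776, 0.3392, 0.2832)
After 3 steps: (0.3687, 0.3427, 0.2887)
P(in position 2 after 3 steps) = 0.3427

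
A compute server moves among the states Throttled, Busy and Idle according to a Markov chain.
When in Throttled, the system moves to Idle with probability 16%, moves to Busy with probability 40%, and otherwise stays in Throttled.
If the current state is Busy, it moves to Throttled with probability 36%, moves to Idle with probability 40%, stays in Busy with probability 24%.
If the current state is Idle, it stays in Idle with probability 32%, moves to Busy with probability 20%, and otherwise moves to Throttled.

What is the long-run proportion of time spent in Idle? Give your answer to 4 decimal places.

Let the stationary distribution be π with π = πP and π_1 + π_2 + π_3 = 1.
π_1 = 0.44·π_1 + 0.36·π_2 + 0.48·π_3
π_2 = 0.4·π_1 + 0.24·π_2 + 0.2·π_3
Solving with the normalization constraint gives π = (0.4272, 0.2973, 0.2754).
So the stationary probability of Idle is 0.2754.

0.2754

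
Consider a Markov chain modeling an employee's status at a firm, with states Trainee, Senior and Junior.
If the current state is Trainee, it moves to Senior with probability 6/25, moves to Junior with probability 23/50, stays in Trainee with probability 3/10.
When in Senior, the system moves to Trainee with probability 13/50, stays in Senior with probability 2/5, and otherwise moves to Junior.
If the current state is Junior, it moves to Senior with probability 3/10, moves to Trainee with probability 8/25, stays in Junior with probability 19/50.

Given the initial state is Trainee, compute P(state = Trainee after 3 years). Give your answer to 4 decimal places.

Propagate the distribution vector 3 years from Trainee.
After 0 years: (1.0000, 0.0000, 0.0000)
After 1 year: (0.3000, 0.2400, 0.4600)
After 2 years: (0.2996, 0.3060, 0.3944)
After 3 years: (0.2956, 0.3126, 0.3917)
P(in Trainee after 3 years) = 0.2956

0.2956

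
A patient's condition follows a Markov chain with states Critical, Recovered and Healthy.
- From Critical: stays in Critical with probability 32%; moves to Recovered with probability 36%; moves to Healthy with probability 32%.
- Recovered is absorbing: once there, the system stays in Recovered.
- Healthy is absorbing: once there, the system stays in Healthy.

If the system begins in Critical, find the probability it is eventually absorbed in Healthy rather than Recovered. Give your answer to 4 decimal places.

Let h(s) be the probability of absorption at Healthy starting from transient state s. Then h(Healthy) = 1 and h(Recovered) = 0. By first-step analysis:
h(Critical) = 0.32·h(Critical) + 0.36·0 + 0.32·1
Solving: h(Critical) = 0.4706.
Starting from Critical, the probability is 0.4706.

0.4706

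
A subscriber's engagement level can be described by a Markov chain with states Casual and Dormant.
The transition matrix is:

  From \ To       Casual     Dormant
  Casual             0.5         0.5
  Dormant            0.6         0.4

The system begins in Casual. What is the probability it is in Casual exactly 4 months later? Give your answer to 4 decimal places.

0.5455

Propagate the distribution vector 4 months from Casual.
After 0 months: (1.0000, 0.0000)
After 1 month: (0.5000, 0.5000)
After 2 months: (0.5500, 0.4500)
After 3 months: (0.5450, 0.4550)
After 4 months: (0.5455, 0.4545)
P(in Casual after 4 months) = 0.5455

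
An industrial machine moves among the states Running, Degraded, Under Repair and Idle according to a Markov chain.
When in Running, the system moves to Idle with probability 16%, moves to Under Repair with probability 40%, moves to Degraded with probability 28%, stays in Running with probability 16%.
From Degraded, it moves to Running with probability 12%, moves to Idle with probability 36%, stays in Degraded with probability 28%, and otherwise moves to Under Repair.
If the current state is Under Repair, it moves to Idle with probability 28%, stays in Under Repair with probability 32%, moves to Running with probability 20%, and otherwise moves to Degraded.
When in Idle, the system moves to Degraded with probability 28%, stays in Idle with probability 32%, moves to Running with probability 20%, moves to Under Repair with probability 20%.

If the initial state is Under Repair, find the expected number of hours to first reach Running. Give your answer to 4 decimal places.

5.5421

Let t(s) be the expected number of hours to first reach Running from state s, with t(Running) = 0. Conditioning on the first hour:
t(Degraded) = 1 + 0.28·t(Degraded) + 0.24·t(Under Repair) + 0.36·t(Idle)
t(Under Repair) = 1 + 0.2·t(Degraded) + 0.32·t(Under Repair) + 0.28·t(Idle)
t(Idle) = 1 + 0.28·t(Degraded) + 0.2·t(Under Repair) + 0.32·t(Idle)
Solving: t(Degraded) = 6.0275, t(Under Repair) = 5.5421, t(Idle) = 5.5825.
Expected hours from Under Repair to Running: 5.5421.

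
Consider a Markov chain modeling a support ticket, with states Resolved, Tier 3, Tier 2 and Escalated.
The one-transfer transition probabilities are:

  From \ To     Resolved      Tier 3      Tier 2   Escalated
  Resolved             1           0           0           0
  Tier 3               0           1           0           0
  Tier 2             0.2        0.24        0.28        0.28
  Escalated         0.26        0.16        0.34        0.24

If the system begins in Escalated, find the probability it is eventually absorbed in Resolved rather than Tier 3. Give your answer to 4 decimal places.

0.5646

Let h(s) be the probability of absorption at Resolved starting from transient state s. Then h(Resolved) = 1 and h(Tier 3) = 0. By first-step analysis:
h(Tier 2) = 0.2·1 + 0.24·0 + 0.28·h(Tier 2) + 0.28·h(Escalated)
h(Escalated) = 0.26·1 + 0.16·0 + 0.34·h(Tier 2) + 0.24·h(Escalated)
Solving: h(Tier 2) = 0.4973, h(Escalated) = 0.5646.
Starting from Escalated, the probability is 0.5646.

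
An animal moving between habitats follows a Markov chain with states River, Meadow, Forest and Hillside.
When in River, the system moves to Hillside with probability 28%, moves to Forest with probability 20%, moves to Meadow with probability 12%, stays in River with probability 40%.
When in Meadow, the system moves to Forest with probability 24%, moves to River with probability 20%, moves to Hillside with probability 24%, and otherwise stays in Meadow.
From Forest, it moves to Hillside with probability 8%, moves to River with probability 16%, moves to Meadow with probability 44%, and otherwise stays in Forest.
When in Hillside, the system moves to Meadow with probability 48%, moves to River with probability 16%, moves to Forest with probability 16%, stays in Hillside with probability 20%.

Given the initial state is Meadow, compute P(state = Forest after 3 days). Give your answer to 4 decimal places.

Propagate the distribution vector 3 days from Meadow.
After 0 days: (0.0000, 1.0000, 0.0000, 0.0000)
After 1 day: (0.2000, 0.3200, 0.2400, 0.2400)
After 2 days: (0.2208, 0.3472, 0.2320, 0.2000)
After 3 days: (0.2269, 0.3357, 0.2337, 0.2037)
P(in Forest after 3 days) = 0.2337

0.2337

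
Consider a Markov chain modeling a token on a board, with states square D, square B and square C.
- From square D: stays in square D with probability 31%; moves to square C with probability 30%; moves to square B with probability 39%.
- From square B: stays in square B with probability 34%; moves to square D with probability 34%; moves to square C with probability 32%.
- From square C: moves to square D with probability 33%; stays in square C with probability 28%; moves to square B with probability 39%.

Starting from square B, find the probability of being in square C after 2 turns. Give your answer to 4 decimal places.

0.3004

Sum over the intermediate state after 1 turn:
P = P(square B→square D)·P(square D→square C) + P(square B→square B)·P(square B→square C) + P(square B→square C)·P(square C→square C)
  = 0.34×0.3 + 0.34×0.32 + 0.32×0.28
  = 0.1020 + 0.1088 + 0.0896 = 0.3004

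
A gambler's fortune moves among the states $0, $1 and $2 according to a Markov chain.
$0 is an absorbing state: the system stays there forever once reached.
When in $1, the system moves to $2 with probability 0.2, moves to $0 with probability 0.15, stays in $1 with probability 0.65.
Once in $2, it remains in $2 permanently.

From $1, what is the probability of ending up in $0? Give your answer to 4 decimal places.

Let h(s) be the probability of absorption at $0 starting from transient state s. Then h($0) = 1 and h($2) = 0. By first-step analysis:
h($1) = 0.15·1 + 0.65·h($1) + 0.2·0
Solving: h($1) = 0.4286.
Starting from $1, the probability is 0.4286.

0.4286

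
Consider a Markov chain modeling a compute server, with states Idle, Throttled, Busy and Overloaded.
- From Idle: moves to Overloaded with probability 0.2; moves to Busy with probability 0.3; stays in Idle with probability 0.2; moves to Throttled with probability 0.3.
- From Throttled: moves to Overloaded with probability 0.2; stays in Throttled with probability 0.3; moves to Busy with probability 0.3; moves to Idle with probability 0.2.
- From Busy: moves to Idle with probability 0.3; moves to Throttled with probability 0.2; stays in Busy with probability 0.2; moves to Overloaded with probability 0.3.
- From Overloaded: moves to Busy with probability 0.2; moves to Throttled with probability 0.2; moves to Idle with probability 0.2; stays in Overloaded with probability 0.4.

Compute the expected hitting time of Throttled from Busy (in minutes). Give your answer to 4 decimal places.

Let t(s) be the expected number of minutes to first reach Throttled from state s, with t(Throttled) = 0. Conditioning on the first minute:
t(Idle) = 1 + 0.2·t(Idle) + 0.3·t(Busy) + 0.2·t(Overloaded)
t(Busy) = 1 + 0.3·t(Idle) + 0.2·t(Busy) + 0.3·t(Overloaded)
t(Overloaded) = 1 + 0.2·t(Idle) + 0.2·t(Busy) + 0.4·t(Overloaded)
Solving: t(Idle) = 4.0455, t(Busy) = 4.4545, t(Overloaded) = 4.5000.
Expected minutes from Busy to Throttled: 4.4545.

4.4545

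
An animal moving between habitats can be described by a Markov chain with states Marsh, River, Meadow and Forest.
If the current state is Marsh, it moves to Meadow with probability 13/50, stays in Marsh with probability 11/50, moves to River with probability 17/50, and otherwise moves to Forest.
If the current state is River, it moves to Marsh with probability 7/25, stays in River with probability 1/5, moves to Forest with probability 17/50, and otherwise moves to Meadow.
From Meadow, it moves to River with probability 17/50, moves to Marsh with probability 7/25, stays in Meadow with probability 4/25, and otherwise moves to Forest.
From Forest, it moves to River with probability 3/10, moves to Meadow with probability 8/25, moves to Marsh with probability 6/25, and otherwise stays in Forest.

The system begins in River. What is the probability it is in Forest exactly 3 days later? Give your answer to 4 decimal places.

Propagate the distribution vector 3 days from River.
After 0 days: (0.0000, 1.0000, 0.0000, 0.0000)
After 1 day: (0.2800, 0.2000, 0.1800, 0.3400)
After 2 days: (0.2496, 0.2984, 0.2464, 0.2056)
After 3 days: (0.2568, 0.2900, 0.2238, 0.2294)
P(in Forest after 3 days) = 0.2294

0.2294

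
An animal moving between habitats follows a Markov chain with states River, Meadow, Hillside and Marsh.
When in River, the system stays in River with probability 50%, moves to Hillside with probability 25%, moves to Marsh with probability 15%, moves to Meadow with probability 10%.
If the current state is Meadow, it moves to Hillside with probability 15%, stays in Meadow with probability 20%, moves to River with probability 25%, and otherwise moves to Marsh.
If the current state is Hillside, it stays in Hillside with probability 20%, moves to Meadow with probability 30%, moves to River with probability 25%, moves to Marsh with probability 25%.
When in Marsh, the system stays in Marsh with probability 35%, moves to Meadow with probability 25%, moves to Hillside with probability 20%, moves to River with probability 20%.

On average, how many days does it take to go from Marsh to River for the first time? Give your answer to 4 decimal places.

Let t(s) be the expected number of days to first reach River from state s, with t(River) = 0. Conditioning on the first day:
t(Meadow) = 1 + 0.2·t(Meadow) + 0.15·t(Hillside) + 0.4·t(Marsh)
t(Hillside) = 1 + 0.3·t(Meadow) + 0.2·t(Hillside) + 0.25·t(Marsh)
t(Marsh) = 1 + 0.25·t(Meadow) + 0.2·t(Hillside) + 0.35·t(Marsh)
Solving: t(Meadow) = 4.3064, t(Hillside) = 4.2742, t(Marsh) = 4.5099.
Expected days from Marsh to River: 4.5099.

4.5099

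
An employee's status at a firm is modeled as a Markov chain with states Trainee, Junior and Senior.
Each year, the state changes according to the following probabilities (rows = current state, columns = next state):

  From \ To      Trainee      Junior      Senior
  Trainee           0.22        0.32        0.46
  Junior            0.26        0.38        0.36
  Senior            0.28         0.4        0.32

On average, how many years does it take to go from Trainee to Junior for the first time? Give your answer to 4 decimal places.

Let t(s) be the expected number of years to first reach Junior from state s, with t(Junior) = 0. Conditioning on the first year:
t(Trainee) = 1 + 0.22·t(Trainee) + 0.46·t(Senior)
t(Senior) = 1 + 0.28·t(Trainee) + 0.32·t(Senior)
Solving: t(Trainee) = 2.8386, t(Senior) = 2.6394.
Expected years from Trainee to Junior: 2.8386.

2.8386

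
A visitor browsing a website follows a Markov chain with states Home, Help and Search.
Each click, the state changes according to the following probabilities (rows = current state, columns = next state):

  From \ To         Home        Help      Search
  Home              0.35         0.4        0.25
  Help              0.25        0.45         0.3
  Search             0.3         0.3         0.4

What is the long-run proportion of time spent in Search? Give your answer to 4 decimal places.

0.3169

Let the stationary distribution be π with π = πP and π_1 + π_2 + π_3 = 1.
π_1 = 0.35·π_1 + 0.25·π_2 + 0.3·π_3
π_2 = 0.4·π_1 + 0.45·π_2 + 0.3·π_3
Solving with the normalization constraint gives π = (0.2954, 0.3877, 0.3169).
So the stationary probability of Search is 0.3169.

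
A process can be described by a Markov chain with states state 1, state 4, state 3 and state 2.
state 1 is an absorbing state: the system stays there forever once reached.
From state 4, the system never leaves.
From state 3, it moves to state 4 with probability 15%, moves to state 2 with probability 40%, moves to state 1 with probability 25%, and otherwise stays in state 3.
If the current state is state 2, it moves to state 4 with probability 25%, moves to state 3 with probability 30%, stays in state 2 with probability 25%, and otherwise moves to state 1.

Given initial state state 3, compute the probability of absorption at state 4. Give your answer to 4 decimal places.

0.4427

Let h(s) be the probability of absorption at state 4 starting from transient state s. Then h(state 4) = 1 and h(state 1) = 0. By first-step analysis:
h(state 3) = 0.25·0 + 0.15·1 + 0.2·h(state 3) + 0.4·h(state 2)
h(state 2) = 0.2·0 + 0.25·1 + 0.3·h(state 3) + 0.25·h(state 2)
Solving: h(state 3) = 0.4427, h(state 2) = 0.5104.
Starting from state 3, the probability is 0.4427.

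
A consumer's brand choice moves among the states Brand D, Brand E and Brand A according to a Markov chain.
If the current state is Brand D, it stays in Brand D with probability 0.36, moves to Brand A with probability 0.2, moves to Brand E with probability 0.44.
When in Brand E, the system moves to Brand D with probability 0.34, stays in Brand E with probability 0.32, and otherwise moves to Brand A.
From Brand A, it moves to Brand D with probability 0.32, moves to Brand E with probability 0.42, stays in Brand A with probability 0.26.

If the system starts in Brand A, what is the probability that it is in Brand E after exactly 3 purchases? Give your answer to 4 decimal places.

Propagate the distribution vector 3 purchases from Brand A.
After 0 purchases: (0.0000, 0.0000, 1.0000)
After 1 purchase: (0.3200, 0.4200, 0.2600)
After 2 purchases: (0.3412, 0.3844, 0.2744)
After 3 purchases: (0.3413, 0.3884, 0.2703)
P(in Brand E after 3 purchases) = 0.3884

0.3884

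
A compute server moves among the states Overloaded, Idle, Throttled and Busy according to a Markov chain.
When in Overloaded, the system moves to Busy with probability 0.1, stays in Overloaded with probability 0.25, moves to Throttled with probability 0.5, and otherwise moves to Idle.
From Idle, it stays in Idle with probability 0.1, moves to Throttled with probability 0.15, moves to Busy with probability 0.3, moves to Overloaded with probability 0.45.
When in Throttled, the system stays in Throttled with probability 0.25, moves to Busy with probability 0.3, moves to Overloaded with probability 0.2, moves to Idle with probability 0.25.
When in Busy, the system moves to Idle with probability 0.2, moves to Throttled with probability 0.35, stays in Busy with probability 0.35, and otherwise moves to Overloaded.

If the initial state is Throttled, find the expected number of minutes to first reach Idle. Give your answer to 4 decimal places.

Let t(s) be the expected number of minutes to first reach Idle from state s, with t(Idle) = 0. Conditioning on the first minute:
t(Overloaded) = 1 + 0.25·t(Overloaded) + 0.5·t(Throttled) + 0.1·t(Busy)
t(Throttled) = 1 + 0.2·t(Overloaded) + 0.25·t(Throttled) + 0.3·t(Busy)
t(Busy) = 1 + 0.1·t(Overloaded) + 0.35·t(Throttled) + 0.35·t(Busy)
Solving: t(Overloaded) = 5.0292, t(Throttled) = 4.5874, t(Busy) = 4.7823.
Expected minutes from Throttled to Idle: 4.5874.

4.5874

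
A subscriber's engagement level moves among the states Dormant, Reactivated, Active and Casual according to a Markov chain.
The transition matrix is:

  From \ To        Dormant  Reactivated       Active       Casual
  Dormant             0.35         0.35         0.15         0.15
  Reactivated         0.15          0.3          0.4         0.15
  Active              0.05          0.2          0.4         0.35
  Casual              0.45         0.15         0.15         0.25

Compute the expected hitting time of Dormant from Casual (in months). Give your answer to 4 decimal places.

3.4868

Let t(s) be the expected number of months to first reach Dormant from state s, with t(Dormant) = 0. Conditioning on the first month:
t(Reactivated) = 1 + 0.3·t(Reactivated) + 0.4·t(Active) + 0.15·t(Casual)
t(Active) = 1 + 0.2·t(Reactivated) + 0.4·t(Active) + 0.35·t(Casual)
t(Casual) = 1 + 0.15·t(Reactivated) + 0.15·t(Active) + 0.25·t(Casual)
Solving: t(Reactivated) = 5.2999, t(Active) = 5.4672, t(Casual) = 3.4868.
Expected months from Casual to Dormant: 3.4868.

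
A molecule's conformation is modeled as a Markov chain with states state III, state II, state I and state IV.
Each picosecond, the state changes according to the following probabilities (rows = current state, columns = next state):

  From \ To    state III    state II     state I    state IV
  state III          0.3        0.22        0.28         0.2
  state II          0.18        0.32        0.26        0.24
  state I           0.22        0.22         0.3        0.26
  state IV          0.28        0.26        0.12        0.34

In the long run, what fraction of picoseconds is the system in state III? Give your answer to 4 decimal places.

0.2450

Let the stationary distribution be π with π = πP and π_1 + π_2 + π_3 + π_4 = 1.
π_1 = 0.3·π_1 + 0.18·π_2 + 0.22·π_3 + 0.28·π_4
π_2 = 0.22·π_1 + 0.32·π_2 + 0.22·π_3 + 0.26·π_4
π_3 = 0.28·π_1 + 0.26·π_2 + 0.3·π_3 + 0.12·π_4
Solving with the normalization constraint gives π = (0.2450, 0.2560, 0.2379, 0.2611).
So the stationary probability of state III is 0.2450.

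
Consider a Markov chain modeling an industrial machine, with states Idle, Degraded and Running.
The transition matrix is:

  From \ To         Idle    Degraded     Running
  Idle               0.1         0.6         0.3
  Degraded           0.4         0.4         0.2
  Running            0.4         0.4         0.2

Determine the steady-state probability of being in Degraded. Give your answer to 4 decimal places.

0.4615

Let the stationary distribution be π with π = πP and π_1 + π_2 + π_3 = 1.
π_1 = 0.1·π_1 + 0.4·π_2 + 0.4·π_3
π_2 = 0.6·π_1 + 0.4·π_2 + 0.4·π_3
Solving with the normalization constraint gives π = (0.3077, 0.4615, 0.2308).
So the stationary probability of Degraded is 0.4615.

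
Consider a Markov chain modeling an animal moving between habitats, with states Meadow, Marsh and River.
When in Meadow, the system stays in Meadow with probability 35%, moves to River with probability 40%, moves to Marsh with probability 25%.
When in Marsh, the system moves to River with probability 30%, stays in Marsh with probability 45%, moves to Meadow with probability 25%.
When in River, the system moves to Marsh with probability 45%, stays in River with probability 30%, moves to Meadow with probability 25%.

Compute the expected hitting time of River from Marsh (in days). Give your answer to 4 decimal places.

3.0508

Let t(s) be the expected number of days to first reach River from state s, with t(River) = 0. Conditioning on the first day:
t(Meadow) = 1 + 0.35·t(Meadow) + 0.25·t(Marsh)
t(Marsh) = 1 + 0.25·t(Meadow) + 0.45·t(Marsh)
Solving: t(Meadow) = 2.7119, t(Marsh) = 3.0508.
Expected days from Marsh to River: 3.0508.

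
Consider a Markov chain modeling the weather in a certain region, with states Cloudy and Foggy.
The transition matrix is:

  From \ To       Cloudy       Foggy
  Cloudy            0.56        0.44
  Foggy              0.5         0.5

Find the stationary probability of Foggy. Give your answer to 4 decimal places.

0.4681

Let the stationary distribution be π with π = πP and π_1 + π_2 = 1.
π_1 = 0.56·π_1 + 0.5·π_2
Solving with the normalization constraint gives π = (0.5319, 0.4681).
So the stationary probability of Foggy is 0.4681.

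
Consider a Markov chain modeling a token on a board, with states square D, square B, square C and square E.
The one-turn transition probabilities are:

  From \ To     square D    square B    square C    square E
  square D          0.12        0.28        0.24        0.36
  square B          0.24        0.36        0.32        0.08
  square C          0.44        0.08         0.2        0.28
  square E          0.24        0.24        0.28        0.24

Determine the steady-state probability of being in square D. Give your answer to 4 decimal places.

Let the stationary distribution be π with π = πP and π_1 + π_2 + π_3 + π_4 = 1.
π_1 = 0.12·π_1 + 0.24·π_2 + 0.44·π_3 + 0.24·π_4
π_2 = 0.28·π_1 + 0.36·π_2 + 0.08·π_3 + 0.24·π_4
π_3 = 0.24·π_1 + 0.32·π_2 + 0.2·π_3 + 0.28·π_4
Solving with the normalization constraint gives π = (0.2604, 0.2376, 0.2584, 0.2436).
So the stationary probability of square D is 0.2604.

0.2604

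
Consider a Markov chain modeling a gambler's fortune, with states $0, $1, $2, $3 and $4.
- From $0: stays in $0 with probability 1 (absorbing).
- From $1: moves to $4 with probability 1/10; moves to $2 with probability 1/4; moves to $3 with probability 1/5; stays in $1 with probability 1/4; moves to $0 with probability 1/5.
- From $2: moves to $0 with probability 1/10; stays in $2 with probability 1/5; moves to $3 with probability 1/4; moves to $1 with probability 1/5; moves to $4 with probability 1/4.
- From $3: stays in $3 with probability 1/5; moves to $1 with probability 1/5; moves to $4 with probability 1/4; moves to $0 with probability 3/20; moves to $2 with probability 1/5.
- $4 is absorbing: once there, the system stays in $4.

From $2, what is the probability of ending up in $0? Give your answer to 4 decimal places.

0.3775

Let h(s) be the probability of absorption at $0 starting from transient state s. Then h($0) = 1 and h($4) = 0. By first-step analysis:
h($1) = 0.2·1 + 0.25·h($1) + 0.25·h($2) + 0.2·h($3) + 0.1·0
h($2) = 0.1·1 + 0.2·h($1) + 0.2·h($2) + 0.25·h($3) + 0.25·0
h($3) = 0.15·1 + 0.2·h($1) + 0.2·h($2) + 0.2·h($3) + 0.25·0
Solving: h($1) = 0.5011, h($2) = 0.3775, h($3) = 0.4071.
Starting from $2, the probability is 0.3775.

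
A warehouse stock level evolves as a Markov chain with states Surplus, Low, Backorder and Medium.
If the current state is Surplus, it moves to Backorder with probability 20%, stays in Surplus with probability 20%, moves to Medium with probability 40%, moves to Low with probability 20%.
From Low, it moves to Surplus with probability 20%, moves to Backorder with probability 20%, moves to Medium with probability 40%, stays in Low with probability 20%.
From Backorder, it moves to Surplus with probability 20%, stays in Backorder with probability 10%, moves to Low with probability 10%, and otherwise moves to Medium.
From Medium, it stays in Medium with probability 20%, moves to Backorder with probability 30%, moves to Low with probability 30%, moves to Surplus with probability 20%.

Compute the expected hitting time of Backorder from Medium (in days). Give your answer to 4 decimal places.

Let t(s) be the expected number of days to first reach Backorder from state s, with t(Backorder) = 0. Conditioning on the first day:
t(Surplus) = 1 + 0.2·t(Surplus) + 0.2·t(Low) + 0.4·t(Medium)
t(Low) = 1 + 0.2·t(Surplus) + 0.2·t(Low) + 0.4·t(Medium)
t(Medium) = 1 + 0.2·t(Surplus) + 0.3·t(Low) + 0.2·t(Medium)
Solving: t(Surplus) = 4.2857, t(Low) = 4.2857, t(Medium) = 3.9286.
Expected days from Medium to Backorder: 3.9286.

3.9286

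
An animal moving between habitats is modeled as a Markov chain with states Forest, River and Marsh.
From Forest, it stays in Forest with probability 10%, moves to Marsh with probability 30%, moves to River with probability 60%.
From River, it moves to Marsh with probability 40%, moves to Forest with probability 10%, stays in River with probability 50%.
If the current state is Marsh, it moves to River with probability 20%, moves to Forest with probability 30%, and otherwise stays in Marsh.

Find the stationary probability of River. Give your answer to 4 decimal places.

0.3913

Let the stationary distribution be π with π = πP and π_1 + π_2 + π_3 = 1.
π_1 = 0.1·π_1 + 0.1·π_2 + 0.3·π_3
π_2 = 0.6·π_1 + 0.5·π_2 + 0.2·π_3
Solving with the normalization constraint gives π = (0.1848, 0.3913, 0.4239).
So the stationary probability of River is 0.3913.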